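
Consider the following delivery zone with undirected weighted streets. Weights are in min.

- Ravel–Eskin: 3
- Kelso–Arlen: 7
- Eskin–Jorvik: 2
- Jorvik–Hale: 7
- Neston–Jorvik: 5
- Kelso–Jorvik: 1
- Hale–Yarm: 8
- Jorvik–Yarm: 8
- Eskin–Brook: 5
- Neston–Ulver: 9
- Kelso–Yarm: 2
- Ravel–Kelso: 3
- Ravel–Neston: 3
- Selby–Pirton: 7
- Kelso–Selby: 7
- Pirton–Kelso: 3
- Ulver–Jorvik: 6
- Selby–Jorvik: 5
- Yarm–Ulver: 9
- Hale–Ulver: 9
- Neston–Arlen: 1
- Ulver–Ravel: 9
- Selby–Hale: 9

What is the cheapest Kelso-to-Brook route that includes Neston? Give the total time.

17 min

Best Kelso to Neston: Kelso–Jorvik–Neston costing 6
Best Neston to Brook: Neston–Ravel–Eskin–Brook costing 11
Total via Neston: 6 + 11 = 17 min.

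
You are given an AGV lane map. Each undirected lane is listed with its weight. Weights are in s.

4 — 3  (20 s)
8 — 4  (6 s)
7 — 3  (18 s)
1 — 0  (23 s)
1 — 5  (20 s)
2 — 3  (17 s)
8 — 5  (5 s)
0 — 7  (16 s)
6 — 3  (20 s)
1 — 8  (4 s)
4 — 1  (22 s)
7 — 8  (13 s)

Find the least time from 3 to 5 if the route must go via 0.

66 s

Best 3 to 0: 3–7–0 costing 34
Shortest 0→5: 0–1–8–5 = 32
Total via 0: 34 + 32 = 66 s.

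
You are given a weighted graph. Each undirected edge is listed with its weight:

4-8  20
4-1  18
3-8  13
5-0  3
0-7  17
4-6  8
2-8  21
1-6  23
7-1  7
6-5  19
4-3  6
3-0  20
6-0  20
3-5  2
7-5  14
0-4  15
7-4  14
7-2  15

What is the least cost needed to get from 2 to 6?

Running Dijkstra from 2:
2: 0
7: 15  (via 2)
8: 21  (via 2)
1: 22  (via 7)
4: 29  (via 7)
5: 29  (via 7)
3: 31  (via 5)
0: 32  (via 7)
6: 37  (via 4)
Shortest route: 2 → 7 → 4 → 6 = 37.

37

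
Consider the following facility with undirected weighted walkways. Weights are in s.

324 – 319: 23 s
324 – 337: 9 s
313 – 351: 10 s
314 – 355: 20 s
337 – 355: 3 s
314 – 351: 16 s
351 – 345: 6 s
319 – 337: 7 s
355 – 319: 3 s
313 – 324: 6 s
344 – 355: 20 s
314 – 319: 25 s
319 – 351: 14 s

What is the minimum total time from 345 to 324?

Shortest distances from 345:
345: 0
351: 6  (via 345)
313: 16  (via 351)
319: 20  (via 351)
324: 22  (via 313)
Shortest route: 345–351–313–324 = 22 s.

22 s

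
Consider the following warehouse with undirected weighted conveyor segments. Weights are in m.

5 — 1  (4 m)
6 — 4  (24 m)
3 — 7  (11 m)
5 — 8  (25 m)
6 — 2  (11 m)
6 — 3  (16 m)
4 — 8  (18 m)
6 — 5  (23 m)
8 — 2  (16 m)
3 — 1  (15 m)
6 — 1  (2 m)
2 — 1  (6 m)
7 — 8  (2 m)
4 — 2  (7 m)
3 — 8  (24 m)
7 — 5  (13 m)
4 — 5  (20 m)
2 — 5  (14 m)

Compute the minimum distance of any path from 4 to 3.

28 m

Shortest distances from 4:
4: 0
2: 7  (via 4)
1: 13  (via 2)
6: 15  (via 1)
5: 17  (via 1)
8: 18  (via 4)
7: 20  (via 8)
3: 28  (via 1)
Shortest route: 4–2–1–3 = 28 m.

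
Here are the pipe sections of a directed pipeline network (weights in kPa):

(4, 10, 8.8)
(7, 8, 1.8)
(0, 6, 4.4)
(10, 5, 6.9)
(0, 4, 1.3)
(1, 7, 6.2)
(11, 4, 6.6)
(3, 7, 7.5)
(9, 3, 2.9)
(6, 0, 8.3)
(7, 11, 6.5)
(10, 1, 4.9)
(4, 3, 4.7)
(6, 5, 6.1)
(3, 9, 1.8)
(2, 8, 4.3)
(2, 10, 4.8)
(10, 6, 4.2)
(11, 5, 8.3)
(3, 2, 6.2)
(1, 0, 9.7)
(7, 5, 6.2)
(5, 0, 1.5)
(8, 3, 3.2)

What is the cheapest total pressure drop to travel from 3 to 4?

16.5 kPa

Shortest distances from 3:
3: 0
9: 1.8  (via 3)
2: 6.2  (via 3)
7: 7.5  (via 3)
8: 9.3  (via 7)
10: 11  (via 2)
5: 13.7  (via 7)
11: 14  (via 7)
0: 15.2  (via 5)
6: 15.2  (via 10)
1: 15.9  (via 10)
4: 16.5  (via 0)
Shortest route: 3–7–5–0–4 = 16.5 kPa.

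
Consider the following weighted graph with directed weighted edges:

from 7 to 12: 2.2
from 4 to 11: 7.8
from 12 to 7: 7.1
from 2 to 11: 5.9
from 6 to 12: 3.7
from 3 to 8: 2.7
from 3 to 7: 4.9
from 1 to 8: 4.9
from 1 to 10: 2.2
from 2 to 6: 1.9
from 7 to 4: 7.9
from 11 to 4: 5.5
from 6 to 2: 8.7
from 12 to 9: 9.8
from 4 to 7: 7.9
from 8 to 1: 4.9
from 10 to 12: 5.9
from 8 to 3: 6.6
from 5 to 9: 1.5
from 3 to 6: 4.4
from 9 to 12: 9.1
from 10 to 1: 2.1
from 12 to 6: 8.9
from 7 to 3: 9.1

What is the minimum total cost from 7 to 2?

19.8

Compare a few routes:
7 → 3 → 6 → 2: 9.1+4.4+8.7 = 22.2
7 → 12 → 6 → 2: 2.2+8.9+8.7 = 19.8
The minimum is 19.8 via 7 → 12 → 6 → 2.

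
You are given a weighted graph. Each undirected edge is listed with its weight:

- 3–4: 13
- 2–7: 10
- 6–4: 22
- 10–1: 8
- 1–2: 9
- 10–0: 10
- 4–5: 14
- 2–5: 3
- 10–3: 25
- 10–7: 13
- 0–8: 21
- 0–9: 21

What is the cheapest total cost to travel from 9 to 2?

48

Running Dijkstra from 9:
9: 0
0: 21  (via 9)
10: 31  (via 0)
1: 39  (via 10)
8: 42  (via 0)
7: 44  (via 10)
2: 48  (via 1)
Shortest route: 9 → 0 → 10 → 1 → 2 = 48.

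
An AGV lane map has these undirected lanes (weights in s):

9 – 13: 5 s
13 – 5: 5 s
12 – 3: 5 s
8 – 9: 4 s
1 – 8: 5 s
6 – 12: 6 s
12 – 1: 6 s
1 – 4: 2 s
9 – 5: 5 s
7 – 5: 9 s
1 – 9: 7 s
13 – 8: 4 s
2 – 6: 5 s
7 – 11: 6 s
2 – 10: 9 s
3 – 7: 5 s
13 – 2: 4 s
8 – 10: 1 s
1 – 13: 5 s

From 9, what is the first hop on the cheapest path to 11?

5

Compare a few routes:
9 → 1 → 12 → 3 → 7 → 11: 7+6+5+5+6 = 29
9 → 5 → 7 → 11: 5+9+6 = 20
9 → 8 → 13 → 5 → 7 → 11: 4+4+5+9+6 = 28
9 → 13 → 5 → 7 → 11: 5+5+9+6 = 25
Cheapest is 9 → 5 → 7 → 11 at 20 s.
So from 9 the first move is to 5.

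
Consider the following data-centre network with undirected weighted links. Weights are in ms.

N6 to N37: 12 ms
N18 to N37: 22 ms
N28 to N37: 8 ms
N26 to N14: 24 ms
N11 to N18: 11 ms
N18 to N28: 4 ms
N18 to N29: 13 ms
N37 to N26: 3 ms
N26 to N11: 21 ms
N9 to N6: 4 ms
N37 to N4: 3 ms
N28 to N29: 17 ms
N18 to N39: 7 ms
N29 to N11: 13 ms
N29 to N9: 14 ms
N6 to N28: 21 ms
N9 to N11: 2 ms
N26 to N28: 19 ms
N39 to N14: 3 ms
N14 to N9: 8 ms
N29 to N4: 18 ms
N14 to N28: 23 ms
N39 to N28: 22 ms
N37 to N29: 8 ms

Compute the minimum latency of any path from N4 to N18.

15 ms

Candidate routes:
N4–N37–N28–N18: 3+8+4 = 15
N4–N37–N18: 3+22 = 25
N4–N37–N29–N18: 3+8+13 = 24
Cheapest is N4–N37–N28–N18 at 15 ms.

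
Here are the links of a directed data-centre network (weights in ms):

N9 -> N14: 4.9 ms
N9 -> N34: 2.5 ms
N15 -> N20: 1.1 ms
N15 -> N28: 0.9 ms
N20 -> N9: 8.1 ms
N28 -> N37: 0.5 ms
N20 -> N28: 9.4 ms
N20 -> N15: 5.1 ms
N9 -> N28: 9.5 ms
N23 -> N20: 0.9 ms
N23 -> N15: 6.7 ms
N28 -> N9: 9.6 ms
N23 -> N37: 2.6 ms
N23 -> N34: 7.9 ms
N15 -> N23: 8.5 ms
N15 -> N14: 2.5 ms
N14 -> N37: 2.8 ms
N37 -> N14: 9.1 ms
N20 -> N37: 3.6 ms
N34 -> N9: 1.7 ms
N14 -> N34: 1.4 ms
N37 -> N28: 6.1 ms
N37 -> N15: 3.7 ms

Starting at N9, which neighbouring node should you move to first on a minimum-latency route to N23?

Enumerating some paths:
N9–N14–N37–N15–N23: 4.9+2.8+3.7+8.5 = 19.9
N9–N28–N37–N15–N23: 9.5+0.5+3.7+8.5 = 22.2
The minimum is 19.9 ms via N9–N14–N37–N15–N23.
So from N9 the first move is to N14.

N14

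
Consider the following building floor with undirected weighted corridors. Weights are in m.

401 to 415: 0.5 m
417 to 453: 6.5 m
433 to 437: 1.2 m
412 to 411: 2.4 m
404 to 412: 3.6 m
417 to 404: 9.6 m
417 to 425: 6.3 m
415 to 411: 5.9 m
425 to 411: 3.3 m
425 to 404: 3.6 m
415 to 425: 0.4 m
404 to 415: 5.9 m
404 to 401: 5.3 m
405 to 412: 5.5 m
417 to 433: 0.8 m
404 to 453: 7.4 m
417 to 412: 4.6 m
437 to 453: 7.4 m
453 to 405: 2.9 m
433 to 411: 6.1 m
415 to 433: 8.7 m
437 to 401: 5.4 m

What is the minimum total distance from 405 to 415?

11.6 m

Shortest distances from 405:
405: 0
453: 2.9  (via 405)
412: 5.5  (via 405)
411: 7.9  (via 412)
404: 9.1  (via 412)
417: 9.4  (via 453)
433: 10.2  (via 417)
437: 10.3  (via 453)
425: 11.2  (via 411)
415: 11.6  (via 425)
Shortest route: 405–412–411–425–415 = 11.6 m.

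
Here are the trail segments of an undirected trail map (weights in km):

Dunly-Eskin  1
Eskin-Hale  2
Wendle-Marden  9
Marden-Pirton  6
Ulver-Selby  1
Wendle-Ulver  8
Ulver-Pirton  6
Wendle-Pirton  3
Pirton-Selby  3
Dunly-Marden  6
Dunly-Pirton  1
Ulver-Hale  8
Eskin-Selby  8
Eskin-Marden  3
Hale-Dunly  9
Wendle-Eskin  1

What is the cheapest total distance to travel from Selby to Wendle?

6 km

Settle nodes by increasing distance from Selby:
Selby: 0
Ulver: 1  (via Selby)
Pirton: 3  (via Selby)
Dunly: 4  (via Pirton)
Eskin: 5  (via Dunly)
Wendle: 6  (via Pirton)
Shortest route: Selby → Pirton → Wendle = 6 km.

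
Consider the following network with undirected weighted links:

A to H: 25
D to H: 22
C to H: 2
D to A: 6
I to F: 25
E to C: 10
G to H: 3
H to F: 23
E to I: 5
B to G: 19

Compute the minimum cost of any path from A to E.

37

Candidate routes:
A–H–F–I–E: 25+23+25+5 = 78
A–H–C–E: 25+2+10 = 37
A–D–H–C–E: 6+22+2+10 = 40
Cheapest is A–H–C–E at 37.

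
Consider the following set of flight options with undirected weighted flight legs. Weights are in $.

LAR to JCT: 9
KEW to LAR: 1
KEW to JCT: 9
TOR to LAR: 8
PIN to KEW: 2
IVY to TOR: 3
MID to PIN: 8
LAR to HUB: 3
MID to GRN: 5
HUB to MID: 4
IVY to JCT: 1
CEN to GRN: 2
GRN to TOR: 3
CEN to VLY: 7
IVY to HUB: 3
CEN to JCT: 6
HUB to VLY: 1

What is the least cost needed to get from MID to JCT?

$8

Enumerating some paths:
MID–GRN–CEN–JCT: 5+2+6 = 13
MID–GRN–TOR–IVY–JCT: 5+3+3+1 = 12
MID–HUB–LAR–JCT: 4+3+9 = 16
MID–HUB–IVY–JCT: 4+3+1 = 8
Cheapest is MID–HUB–IVY–JCT at $8.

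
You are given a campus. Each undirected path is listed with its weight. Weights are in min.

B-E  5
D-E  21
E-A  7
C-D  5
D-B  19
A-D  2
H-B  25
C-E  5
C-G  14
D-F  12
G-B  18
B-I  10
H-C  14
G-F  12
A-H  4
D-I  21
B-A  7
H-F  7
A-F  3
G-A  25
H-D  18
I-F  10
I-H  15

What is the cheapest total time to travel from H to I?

Compare a few routes:
H–I: 15 = 15
H–F–I: 7+10 = 17
The minimum is 15 min via H–I.

15 min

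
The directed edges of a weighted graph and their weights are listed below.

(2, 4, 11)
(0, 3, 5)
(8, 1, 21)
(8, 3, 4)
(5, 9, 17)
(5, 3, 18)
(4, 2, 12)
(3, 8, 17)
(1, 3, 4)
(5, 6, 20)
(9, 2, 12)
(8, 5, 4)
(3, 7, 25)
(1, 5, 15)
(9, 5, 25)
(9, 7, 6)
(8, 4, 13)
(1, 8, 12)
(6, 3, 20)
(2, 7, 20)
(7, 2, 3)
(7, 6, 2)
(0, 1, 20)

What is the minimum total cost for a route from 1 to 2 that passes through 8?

37

Shortest 1→8: 1 → 8 = 12
Best 8 to 2: 8 → 4 → 2 costing 25
Total via 8: 12 + 25 = 37.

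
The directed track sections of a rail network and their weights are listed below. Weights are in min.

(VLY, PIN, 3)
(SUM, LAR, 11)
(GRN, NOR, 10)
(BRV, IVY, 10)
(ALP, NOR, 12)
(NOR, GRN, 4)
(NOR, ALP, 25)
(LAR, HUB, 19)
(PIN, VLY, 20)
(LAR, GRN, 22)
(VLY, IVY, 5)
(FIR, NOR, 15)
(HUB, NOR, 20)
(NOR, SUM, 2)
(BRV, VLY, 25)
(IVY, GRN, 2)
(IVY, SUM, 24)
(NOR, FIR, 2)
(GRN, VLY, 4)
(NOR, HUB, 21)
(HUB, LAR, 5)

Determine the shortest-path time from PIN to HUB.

Candidate routes:
PIN - VLY - IVY - GRN - NOR - HUB: 20+5+2+10+21 = 58
PIN - VLY - IVY - SUM - LAR - GRN - NOR - HUB: 20+5+24+11+22+10+21 = 113
PIN - VLY - IVY - SUM - LAR - HUB: 20+5+24+11+19 = 79
PIN - VLY - IVY - GRN - NOR - SUM - LAR - HUB: 20+5+2+10+2+11+19 = 69
Cheapest is PIN - VLY - IVY - GRN - NOR - HUB at 58 min.

58 min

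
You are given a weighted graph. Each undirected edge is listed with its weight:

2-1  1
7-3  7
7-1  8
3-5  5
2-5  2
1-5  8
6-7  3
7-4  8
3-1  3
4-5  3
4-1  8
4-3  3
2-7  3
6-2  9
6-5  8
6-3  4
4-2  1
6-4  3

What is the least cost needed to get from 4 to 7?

4

Compare a few routes:
4–7: 8 = 8
4–6–7: 3+3 = 6
4–2–7: 1+3 = 4
The minimum is 4 via 4–2–7.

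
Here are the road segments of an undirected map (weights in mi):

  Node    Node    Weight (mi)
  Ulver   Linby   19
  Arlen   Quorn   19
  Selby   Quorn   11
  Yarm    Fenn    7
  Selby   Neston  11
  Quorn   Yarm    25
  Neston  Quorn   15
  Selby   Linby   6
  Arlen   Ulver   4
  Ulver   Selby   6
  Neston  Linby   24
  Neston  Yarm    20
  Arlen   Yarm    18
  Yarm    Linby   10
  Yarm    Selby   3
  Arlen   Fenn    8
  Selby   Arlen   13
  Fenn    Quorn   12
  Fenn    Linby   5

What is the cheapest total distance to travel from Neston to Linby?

Settle nodes by increasing distance from Neston:
Neston: 0
Selby: 11  (via Neston)
Yarm: 14  (via Selby)
Quorn: 15  (via Neston)
Ulver: 17  (via Selby)
Linby: 17  (via Selby)
Shortest route: Neston–Selby–Linby = 17 mi.

17 mi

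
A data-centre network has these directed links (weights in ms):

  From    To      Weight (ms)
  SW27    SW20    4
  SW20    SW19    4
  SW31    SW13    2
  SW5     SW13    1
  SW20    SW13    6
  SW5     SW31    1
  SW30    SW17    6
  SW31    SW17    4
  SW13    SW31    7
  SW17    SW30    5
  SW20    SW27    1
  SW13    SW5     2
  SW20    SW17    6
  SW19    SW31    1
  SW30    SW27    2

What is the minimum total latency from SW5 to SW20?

16 ms

Settle nodes by increasing distance from SW5:
SW5: 0
SW13: 1  (via SW5)
SW31: 1  (via SW5)
SW17: 5  (via SW31)
SW30: 10  (via SW17)
SW27: 12  (via SW30)
SW20: 16  (via SW27)
Shortest route: SW5 → SW31 → SW17 → SW30 → SW27 → SW20 = 16 ms.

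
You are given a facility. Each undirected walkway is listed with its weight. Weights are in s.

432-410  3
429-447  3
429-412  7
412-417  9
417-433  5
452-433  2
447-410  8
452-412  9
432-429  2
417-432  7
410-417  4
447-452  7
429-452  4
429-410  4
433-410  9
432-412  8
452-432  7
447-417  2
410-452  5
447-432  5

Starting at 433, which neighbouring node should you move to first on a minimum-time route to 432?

452

Enumerating some paths:
433 - 452 - 410 - 432: 2+5+3 = 10
433 - 452 - 432: 2+7 = 9
433 - 417 - 432: 5+7 = 12
433 - 452 - 429 - 432: 2+4+2 = 8
The minimum is 8 s via 433 - 452 - 429 - 432.
So from 433 the first move is to 452.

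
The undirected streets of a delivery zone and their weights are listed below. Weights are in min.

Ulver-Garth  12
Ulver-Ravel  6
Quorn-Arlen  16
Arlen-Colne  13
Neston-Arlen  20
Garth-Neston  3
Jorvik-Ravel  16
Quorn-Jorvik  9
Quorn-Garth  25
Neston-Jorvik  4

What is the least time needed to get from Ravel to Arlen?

Settle nodes by increasing distance from Ravel:
Ravel: 0
Ulver: 6  (via Ravel)
Jorvik: 16  (via Ravel)
Garth: 18  (via Ulver)
Neston: 20  (via Jorvik)
Quorn: 25  (via Jorvik)
Arlen: 40  (via Neston)
Shortest route: Ravel–Jorvik–Neston–Arlen = 40 min.

40 min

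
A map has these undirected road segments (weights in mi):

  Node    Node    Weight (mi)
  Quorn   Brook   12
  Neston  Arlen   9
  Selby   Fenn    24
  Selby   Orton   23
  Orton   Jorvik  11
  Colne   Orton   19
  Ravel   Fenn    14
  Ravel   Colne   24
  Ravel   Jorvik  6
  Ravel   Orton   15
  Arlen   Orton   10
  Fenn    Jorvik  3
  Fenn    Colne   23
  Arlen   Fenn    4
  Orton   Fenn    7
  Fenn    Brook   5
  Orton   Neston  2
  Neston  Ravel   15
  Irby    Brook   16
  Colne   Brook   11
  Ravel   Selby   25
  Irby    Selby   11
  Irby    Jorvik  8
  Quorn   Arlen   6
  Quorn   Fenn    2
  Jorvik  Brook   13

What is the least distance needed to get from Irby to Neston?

Compare a few routes:
Irby–Jorvik–Fenn–Arlen–Neston: 8+3+4+9 = 24
Irby–Jorvik–Fenn–Orton–Neston: 8+3+7+2 = 20
Irby–Jorvik–Orton–Neston: 8+11+2 = 21
The minimum is 20 mi via Irby–Jorvik–Fenn–Orton–Neston.

20 mi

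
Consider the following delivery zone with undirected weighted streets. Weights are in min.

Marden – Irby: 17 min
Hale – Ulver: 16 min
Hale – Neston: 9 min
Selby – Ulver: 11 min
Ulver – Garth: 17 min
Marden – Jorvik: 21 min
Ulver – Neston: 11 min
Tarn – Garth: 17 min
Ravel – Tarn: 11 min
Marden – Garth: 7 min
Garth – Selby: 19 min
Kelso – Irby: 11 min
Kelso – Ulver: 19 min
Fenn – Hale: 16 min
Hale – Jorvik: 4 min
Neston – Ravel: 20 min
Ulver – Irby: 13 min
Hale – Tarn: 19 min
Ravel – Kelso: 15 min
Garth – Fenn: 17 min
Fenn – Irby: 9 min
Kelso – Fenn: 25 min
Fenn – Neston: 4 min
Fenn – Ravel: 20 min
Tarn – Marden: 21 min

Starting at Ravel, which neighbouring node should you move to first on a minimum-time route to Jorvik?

Compare a few routes:
Ravel - Neston - Hale - Jorvik: 20+9+4 = 33
Ravel - Tarn - Hale - Jorvik: 11+19+4 = 34
Cheapest is Ravel - Neston - Hale - Jorvik at 33 min.
So from Ravel the first move is to Neston.

Neston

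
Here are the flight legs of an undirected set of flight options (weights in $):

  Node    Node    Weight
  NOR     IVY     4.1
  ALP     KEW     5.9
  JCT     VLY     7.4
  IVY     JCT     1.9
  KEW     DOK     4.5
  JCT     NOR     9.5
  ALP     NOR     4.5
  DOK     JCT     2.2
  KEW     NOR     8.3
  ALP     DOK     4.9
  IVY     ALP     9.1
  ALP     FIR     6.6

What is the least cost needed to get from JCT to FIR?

$13.7

Running Dijkstra from JCT:
JCT: 0
IVY: 1.9  (via JCT)
DOK: 2.2  (via JCT)
NOR: 6  (via IVY)
KEW: 6.7  (via DOK)
ALP: 7.1  (via DOK)
VLY: 7.4  (via JCT)
FIR: 13.7  (via ALP)
Shortest route: JCT–DOK–ALP–FIR = $13.7.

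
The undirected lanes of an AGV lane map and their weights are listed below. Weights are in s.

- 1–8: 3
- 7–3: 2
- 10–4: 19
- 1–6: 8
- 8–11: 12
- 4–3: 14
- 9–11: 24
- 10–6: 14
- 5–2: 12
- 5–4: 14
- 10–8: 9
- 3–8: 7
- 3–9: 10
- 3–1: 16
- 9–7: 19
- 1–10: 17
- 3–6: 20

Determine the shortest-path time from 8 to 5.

35 s

Running Dijkstra from 8:
8: 0
1: 3  (via 8)
3: 7  (via 8)
7: 9  (via 3)
10: 9  (via 8)
6: 11  (via 1)
11: 12  (via 8)
9: 17  (via 3)
4: 21  (via 3)
5: 35  (via 4)
Shortest route: 8–3–4–5 = 35 s.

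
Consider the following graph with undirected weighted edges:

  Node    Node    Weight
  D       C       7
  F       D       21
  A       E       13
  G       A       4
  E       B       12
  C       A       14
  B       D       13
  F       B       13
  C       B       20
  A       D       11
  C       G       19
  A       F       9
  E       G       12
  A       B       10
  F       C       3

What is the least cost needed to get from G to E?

Enumerating some paths:
G - E: 12 = 12
G - A - E: 4+13 = 17
The minimum is 12 via G - E.

12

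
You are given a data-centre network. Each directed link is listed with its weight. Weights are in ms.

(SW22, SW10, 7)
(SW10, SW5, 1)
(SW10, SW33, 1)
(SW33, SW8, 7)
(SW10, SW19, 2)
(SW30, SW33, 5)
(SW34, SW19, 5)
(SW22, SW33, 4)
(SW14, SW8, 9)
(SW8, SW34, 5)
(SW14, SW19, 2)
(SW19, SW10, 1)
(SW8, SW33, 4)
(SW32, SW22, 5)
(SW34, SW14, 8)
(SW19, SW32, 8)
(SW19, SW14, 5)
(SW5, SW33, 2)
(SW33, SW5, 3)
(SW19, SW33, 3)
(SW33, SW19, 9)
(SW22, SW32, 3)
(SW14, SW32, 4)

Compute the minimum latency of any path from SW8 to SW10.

11 ms

Shortest distances from SW8:
SW8: 0
SW33: 4  (via SW8)
SW34: 5  (via SW8)
SW5: 7  (via SW33)
SW19: 10  (via SW34)
SW10: 11  (via SW19)
Shortest route: SW8–SW34–SW19–SW10 = 11 ms.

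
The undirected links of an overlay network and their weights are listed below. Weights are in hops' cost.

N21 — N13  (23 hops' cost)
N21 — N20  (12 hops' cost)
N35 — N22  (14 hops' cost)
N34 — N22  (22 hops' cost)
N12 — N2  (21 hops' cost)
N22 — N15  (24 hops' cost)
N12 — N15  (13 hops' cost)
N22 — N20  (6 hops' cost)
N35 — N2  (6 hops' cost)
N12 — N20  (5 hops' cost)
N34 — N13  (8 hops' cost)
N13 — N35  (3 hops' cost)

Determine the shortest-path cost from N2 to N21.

Compare a few routes:
N2 - N35 - N13 - N21: 6+3+23 = 32
N2 - N35 - N13 - N34 - N22 - N20 - N21: 6+3+8+22+6+12 = 57
N2 - N35 - N22 - N20 - N21: 6+14+6+12 = 38
N2 - N12 - N20 - N21: 21+5+12 = 38
The minimum is 32 hops' cost via N2 - N35 - N13 - N21.

32 hops' cost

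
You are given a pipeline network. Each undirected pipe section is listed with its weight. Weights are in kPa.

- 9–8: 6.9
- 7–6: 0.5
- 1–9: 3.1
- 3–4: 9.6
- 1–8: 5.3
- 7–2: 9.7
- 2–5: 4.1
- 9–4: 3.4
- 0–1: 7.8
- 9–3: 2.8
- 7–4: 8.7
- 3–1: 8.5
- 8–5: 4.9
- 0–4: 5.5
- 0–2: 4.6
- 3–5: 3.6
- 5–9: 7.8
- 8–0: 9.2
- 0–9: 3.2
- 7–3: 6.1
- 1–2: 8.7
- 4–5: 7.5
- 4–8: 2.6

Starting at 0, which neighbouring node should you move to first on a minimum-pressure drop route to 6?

Compare a few routes:
0 - 4 - 7 - 6: 5.5+8.7+0.5 = 14.7
0 - 9 - 3 - 7 - 6: 3.2+2.8+6.1+0.5 = 12.6
The minimum is 12.6 kPa via 0 - 9 - 3 - 7 - 6.
So from 0 the first move is to 9.

9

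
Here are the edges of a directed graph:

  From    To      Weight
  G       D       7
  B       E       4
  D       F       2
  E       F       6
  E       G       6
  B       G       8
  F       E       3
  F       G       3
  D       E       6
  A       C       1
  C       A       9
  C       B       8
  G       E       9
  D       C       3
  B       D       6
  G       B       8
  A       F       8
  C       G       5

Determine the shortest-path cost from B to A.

18

Enumerating some paths:
B → G → D → C → A: 8+7+3+9 = 27
B → D → C → A: 6+3+9 = 18
B → E → G → D → C → A: 4+6+7+3+9 = 29
Cheapest is B → D → C → A at 18.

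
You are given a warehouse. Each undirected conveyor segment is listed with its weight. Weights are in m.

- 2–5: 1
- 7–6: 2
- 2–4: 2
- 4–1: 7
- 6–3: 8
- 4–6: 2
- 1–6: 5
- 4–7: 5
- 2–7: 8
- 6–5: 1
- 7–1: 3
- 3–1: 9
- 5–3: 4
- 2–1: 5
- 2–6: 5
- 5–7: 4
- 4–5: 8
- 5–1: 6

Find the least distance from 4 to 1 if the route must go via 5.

Shortest 4→5: 4–2–5 = 3
Best 5 to 1: 5–1 costing 6
Total via 5: 3 + 6 = 9 m.

9 m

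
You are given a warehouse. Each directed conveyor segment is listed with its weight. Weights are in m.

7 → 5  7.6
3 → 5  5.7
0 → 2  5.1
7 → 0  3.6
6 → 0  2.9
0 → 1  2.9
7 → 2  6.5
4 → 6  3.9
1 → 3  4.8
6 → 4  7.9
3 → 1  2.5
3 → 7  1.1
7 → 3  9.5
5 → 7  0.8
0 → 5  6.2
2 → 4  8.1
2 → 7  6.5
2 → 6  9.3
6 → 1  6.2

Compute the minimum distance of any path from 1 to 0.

Compare a few routes:
1 → 3 → 7 → 0: 4.8+1.1+3.6 = 9.5
1 → 3 → 5 → 7 → 0: 4.8+5.7+0.8+3.6 = 14.9
The minimum is 9.5 m via 1 → 3 → 7 → 0.

9.5 m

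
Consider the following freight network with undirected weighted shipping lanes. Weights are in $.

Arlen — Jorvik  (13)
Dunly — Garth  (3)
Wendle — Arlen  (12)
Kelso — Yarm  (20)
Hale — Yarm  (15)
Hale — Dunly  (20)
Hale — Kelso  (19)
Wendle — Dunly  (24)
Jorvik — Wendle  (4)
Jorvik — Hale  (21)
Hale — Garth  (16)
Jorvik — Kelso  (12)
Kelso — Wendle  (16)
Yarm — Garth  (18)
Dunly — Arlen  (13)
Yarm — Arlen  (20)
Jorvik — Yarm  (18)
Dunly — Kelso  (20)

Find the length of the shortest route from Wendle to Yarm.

Compare a few routes:
Wendle–Jorvik–Yarm: 4+18 = 22
Wendle–Arlen–Yarm: 12+20 = 32
Wendle–Jorvik–Kelso–Yarm: 4+12+20 = 36
Cheapest is Wendle–Jorvik–Yarm at $22.

$22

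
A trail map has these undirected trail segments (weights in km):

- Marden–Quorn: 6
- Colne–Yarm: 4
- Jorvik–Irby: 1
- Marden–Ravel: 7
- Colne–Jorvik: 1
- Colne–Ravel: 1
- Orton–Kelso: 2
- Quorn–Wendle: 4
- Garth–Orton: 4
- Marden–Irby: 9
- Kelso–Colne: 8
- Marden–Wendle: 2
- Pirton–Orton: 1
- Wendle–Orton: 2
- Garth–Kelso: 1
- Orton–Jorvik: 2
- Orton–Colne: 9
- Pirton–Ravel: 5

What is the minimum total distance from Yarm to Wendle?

9 km

Settle nodes by increasing distance from Yarm:
Yarm: 0
Colne: 4  (via Yarm)
Jorvik: 5  (via Colne)
Ravel: 5  (via Colne)
Irby: 6  (via Jorvik)
Orton: 7  (via Jorvik)
Pirton: 8  (via Orton)
Kelso: 9  (via Orton)
Wendle: 9  (via Orton)
Shortest route: Yarm → Colne → Jorvik → Orton → Wendle = 9 km.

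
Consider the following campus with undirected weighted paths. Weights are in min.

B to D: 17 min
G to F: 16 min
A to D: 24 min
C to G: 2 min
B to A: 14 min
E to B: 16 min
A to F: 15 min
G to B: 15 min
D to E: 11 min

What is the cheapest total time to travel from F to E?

Candidate routes:
F - A - B - E: 15+14+16 = 45
F - G - B - E: 16+15+16 = 47
F - A - D - E: 15+24+11 = 50
The minimum is 45 min via F - A - B - E.

45 min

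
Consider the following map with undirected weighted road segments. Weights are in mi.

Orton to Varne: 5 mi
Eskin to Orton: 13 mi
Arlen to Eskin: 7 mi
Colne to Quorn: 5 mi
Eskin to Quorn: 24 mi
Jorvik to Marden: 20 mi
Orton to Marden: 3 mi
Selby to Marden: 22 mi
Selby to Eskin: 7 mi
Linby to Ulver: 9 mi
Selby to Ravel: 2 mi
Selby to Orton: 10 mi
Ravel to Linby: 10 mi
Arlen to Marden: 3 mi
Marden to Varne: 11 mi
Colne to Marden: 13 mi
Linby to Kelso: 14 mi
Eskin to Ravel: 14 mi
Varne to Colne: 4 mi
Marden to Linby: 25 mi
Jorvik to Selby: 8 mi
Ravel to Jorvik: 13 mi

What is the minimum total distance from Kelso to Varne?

Enumerating some paths:
Kelso - Linby - Ravel - Selby - Orton - Marden - Varne: 14+10+2+10+3+11 = 50
Kelso - Linby - Ravel - Selby - Orton - Varne: 14+10+2+10+5 = 41
Kelso - Linby - Marden - Orton - Varne: 14+25+3+5 = 47
Kelso - Linby - Marden - Varne: 14+25+11 = 50
The minimum is 41 mi via Kelso - Linby - Ravel - Selby - Orton - Varne.

41 mi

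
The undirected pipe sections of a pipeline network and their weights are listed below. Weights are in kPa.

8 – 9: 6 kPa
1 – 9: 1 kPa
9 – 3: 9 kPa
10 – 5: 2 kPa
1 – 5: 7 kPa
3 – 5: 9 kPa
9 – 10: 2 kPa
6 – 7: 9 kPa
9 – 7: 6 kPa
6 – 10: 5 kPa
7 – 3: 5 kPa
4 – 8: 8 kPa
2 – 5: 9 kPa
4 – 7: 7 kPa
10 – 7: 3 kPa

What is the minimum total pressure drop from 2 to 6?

Running Dijkstra from 2:
2: 0
5: 9  (via 2)
10: 11  (via 5)
9: 13  (via 10)
1: 14  (via 9)
7: 14  (via 10)
6: 16  (via 10)
Shortest route: 2–5–10–6 = 16 kPa.

16 kPa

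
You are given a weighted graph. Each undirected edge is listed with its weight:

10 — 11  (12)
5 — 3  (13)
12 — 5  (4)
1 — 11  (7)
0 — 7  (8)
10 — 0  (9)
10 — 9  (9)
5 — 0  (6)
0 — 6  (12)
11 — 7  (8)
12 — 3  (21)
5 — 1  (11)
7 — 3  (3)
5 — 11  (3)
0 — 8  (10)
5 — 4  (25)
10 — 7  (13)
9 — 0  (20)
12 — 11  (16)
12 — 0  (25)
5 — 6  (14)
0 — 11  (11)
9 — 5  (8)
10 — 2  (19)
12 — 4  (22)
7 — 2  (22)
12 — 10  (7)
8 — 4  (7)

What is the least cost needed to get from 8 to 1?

Settle nodes by increasing distance from 8:
8: 0
4: 7  (via 8)
0: 10  (via 8)
5: 16  (via 0)
7: 18  (via 0)
10: 19  (via 0)
11: 19  (via 5)
12: 20  (via 5)
3: 21  (via 7)
6: 22  (via 0)
9: 24  (via 5)
1: 26  (via 11)
Shortest route: 8 → 0 → 5 → 11 → 1 = 26.

26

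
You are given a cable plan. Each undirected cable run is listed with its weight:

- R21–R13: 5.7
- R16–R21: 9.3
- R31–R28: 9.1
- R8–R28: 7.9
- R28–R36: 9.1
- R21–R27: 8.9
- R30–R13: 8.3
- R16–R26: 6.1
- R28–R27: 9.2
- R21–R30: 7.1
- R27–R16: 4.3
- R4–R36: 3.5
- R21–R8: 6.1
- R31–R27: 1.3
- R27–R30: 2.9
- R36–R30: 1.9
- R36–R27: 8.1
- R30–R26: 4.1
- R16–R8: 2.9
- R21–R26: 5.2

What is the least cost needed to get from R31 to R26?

8.3

Enumerating some paths:
R31–R27–R30–R26: 1.3+2.9+4.1 = 8.3
R31–R27–R16–R26: 1.3+4.3+6.1 = 11.7
The minimum is 8.3 via R31–R27–R30–R26.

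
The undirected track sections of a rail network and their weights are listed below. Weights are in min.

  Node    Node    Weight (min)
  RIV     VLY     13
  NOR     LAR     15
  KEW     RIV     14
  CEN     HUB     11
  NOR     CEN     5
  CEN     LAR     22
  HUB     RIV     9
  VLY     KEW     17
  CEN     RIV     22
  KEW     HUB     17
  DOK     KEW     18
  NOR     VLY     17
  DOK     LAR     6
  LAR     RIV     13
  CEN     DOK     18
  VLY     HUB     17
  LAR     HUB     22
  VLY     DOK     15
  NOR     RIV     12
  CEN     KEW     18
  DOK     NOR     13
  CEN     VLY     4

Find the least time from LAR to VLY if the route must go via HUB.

Best LAR to HUB: LAR–HUB costing 22
Shortest HUB→VLY: HUB–CEN–VLY = 15
Total via HUB: 22 + 15 = 37 min.

37 min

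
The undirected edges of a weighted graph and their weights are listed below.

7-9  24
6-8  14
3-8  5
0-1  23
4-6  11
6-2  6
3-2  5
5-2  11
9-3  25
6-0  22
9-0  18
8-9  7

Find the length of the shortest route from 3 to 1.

Candidate routes:
3–8–9–0–1: 5+7+18+23 = 53
3–8–6–0–1: 5+14+22+23 = 64
3–9–0–1: 25+18+23 = 66
3–2–6–0–1: 5+6+22+23 = 56
Cheapest is 3–8–9–0–1 at 53.

53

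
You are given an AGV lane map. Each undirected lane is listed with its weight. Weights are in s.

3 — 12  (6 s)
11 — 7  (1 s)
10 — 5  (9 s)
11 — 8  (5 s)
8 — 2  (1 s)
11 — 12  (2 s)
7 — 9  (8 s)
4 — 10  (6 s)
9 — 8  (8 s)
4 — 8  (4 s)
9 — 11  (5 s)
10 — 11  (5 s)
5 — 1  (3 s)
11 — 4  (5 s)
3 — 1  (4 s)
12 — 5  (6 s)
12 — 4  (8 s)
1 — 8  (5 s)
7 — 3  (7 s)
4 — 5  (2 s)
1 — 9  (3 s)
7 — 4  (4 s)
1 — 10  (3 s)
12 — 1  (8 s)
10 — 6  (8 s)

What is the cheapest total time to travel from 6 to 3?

15 s

Candidate routes:
6 → 10 → 11 → 7 → 3: 8+5+1+7 = 21
6 → 10 → 1 → 3: 8+3+4 = 15
6 → 10 → 11 → 12 → 3: 8+5+2+6 = 21
The minimum is 15 s via 6 → 10 → 1 → 3.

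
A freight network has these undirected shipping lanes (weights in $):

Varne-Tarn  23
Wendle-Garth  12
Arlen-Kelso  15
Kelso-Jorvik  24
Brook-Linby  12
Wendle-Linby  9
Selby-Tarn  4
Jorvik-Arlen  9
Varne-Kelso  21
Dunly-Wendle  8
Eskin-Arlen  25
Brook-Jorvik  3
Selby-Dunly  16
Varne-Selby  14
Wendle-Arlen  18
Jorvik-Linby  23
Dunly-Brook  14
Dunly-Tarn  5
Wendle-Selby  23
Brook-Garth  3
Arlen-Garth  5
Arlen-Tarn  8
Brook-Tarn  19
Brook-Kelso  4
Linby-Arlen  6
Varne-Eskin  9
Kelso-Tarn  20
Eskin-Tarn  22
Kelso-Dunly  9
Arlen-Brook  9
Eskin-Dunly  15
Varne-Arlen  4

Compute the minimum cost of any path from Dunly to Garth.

Shortest distances from Dunly:
Dunly: 0
Tarn: 5  (via Dunly)
Wendle: 8  (via Dunly)
Selby: 9  (via Tarn)
Kelso: 9  (via Dunly)
Arlen: 13  (via Tarn)
Brook: 13  (via Kelso)
Eskin: 15  (via Dunly)
Jorvik: 16  (via Brook)
Garth: 16  (via Brook)
Shortest route: Dunly–Kelso–Brook–Garth = $16.

$16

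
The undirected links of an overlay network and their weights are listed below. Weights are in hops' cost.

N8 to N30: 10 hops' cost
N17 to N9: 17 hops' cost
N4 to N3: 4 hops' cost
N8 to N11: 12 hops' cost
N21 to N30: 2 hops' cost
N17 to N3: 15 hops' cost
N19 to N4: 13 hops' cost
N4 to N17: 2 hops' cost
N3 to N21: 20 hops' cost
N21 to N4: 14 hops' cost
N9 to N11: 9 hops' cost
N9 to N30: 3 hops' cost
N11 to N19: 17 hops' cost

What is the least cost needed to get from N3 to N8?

Candidate routes:
N3–N4–N17–N9–N30–N8: 4+2+17+3+10 = 36
N3–N21–N30–N8: 20+2+10 = 32
N3–N4–N21–N30–N8: 4+14+2+10 = 30
Cheapest is N3–N4–N21–N30–N8 at 30 hops' cost.

30 hops' cost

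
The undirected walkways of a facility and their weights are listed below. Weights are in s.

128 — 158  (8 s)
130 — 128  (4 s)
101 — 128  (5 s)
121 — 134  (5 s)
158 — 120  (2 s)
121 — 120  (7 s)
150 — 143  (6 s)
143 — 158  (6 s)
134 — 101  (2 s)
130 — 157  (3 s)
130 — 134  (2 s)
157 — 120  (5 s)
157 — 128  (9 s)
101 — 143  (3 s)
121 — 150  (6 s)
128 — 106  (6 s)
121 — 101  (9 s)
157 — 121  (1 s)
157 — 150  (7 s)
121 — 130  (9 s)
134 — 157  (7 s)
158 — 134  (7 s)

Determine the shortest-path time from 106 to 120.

Shortest distances from 106:
106: 0
128: 6  (via 106)
130: 10  (via 128)
101: 11  (via 128)
134: 12  (via 130)
157: 13  (via 130)
158: 14  (via 128)
143: 14  (via 101)
121: 14  (via 157)
120: 16  (via 158)
Shortest route: 106 → 128 → 158 → 120 = 16 s.

16 s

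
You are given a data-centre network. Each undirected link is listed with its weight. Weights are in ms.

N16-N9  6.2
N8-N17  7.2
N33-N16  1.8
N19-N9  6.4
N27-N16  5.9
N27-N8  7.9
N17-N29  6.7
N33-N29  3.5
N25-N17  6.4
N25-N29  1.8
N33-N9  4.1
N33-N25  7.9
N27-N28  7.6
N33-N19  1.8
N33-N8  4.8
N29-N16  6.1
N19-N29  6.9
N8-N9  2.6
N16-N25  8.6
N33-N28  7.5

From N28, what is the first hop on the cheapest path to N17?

N33

Candidate routes:
N28–N33–N29–N17: 7.5+3.5+6.7 = 17.7
N28–N33–N29–N25–N17: 7.5+3.5+1.8+6.4 = 19.2
N28–N33–N8–N17: 7.5+4.8+7.2 = 19.5
The minimum is 17.7 ms via N28–N33–N29–N17.
So from N28 the first move is to N33.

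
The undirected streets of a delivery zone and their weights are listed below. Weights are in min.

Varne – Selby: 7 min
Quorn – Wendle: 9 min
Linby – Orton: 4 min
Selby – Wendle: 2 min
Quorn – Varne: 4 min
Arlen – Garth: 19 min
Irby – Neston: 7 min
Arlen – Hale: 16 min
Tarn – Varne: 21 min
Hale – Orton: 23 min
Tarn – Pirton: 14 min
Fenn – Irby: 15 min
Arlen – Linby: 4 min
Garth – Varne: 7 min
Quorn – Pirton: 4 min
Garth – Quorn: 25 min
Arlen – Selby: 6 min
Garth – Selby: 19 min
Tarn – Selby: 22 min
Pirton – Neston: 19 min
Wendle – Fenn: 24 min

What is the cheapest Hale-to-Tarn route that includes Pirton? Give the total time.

51 min

Shortest Hale→Pirton: Hale–Arlen–Selby–Wendle–Quorn–Pirton = 37
Shortest Pirton→Tarn: Pirton–Tarn = 14
Total via Pirton: 37 + 14 = 51 min.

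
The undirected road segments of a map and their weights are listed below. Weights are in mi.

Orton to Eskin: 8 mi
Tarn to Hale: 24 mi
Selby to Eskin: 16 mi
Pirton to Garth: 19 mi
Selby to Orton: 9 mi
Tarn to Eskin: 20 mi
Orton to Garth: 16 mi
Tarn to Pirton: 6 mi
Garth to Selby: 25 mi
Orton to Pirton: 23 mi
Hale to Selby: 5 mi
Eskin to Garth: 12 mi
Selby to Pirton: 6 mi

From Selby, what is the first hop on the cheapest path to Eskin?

Enumerating some paths:
Selby - Orton - Eskin: 9+8 = 17
Selby - Eskin: 16 = 16
The minimum is 16 mi via Selby - Eskin.
So from Selby the first move is to Eskin.

Eskin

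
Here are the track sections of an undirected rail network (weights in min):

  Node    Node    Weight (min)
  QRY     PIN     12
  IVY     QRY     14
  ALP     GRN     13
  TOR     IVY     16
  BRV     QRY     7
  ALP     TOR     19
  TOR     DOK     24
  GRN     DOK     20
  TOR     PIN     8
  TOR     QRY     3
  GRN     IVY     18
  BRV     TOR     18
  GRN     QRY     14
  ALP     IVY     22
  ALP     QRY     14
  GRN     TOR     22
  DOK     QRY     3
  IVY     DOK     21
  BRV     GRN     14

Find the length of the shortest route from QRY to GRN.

14 min

Compare a few routes:
QRY → GRN: 14 = 14
QRY → DOK → GRN: 3+20 = 23
QRY → TOR → GRN: 3+22 = 25
QRY → BRV → GRN: 7+14 = 21
Cheapest is QRY → GRN at 14 min.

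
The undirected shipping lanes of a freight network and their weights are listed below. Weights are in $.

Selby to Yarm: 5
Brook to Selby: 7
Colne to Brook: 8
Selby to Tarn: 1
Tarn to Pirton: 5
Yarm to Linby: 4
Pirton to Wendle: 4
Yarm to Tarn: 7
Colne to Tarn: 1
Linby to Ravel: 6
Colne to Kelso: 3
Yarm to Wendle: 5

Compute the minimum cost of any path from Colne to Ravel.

$17

Enumerating some paths:
Colne - Tarn - Pirton - Wendle - Yarm - Linby - Ravel: 1+5+4+5+4+6 = 25
Colne - Tarn - Selby - Yarm - Linby - Ravel: 1+1+5+4+6 = 17
Colne - Tarn - Yarm - Linby - Ravel: 1+7+4+6 = 18
The minimum is $17 via Colne - Tarn - Selby - Yarm - Linby - Ravel.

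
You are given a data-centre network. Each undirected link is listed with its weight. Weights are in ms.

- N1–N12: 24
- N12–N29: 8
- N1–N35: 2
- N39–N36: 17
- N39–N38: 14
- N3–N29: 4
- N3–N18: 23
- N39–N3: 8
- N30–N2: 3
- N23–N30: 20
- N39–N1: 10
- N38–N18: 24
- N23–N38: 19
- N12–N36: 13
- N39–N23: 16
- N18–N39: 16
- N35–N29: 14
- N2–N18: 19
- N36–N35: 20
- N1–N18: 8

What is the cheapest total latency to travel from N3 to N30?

44 ms

Compare a few routes:
N3 → N39 → N23 → N30: 8+16+20 = 44
N3 → N18 → N2 → N30: 23+19+3 = 45
Cheapest is N3 → N39 → N23 → N30 at 44 ms.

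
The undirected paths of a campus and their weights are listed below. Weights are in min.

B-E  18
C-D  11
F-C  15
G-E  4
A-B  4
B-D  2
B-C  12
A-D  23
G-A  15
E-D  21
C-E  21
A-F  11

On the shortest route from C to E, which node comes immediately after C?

E

Enumerating some paths:
C → B → E: 12+18 = 30
C → E: 21 = 21
C → D → B → E: 11+2+18 = 31
C → D → E: 11+21 = 32
The minimum is 21 min via C → E.
So from C the first move is to E.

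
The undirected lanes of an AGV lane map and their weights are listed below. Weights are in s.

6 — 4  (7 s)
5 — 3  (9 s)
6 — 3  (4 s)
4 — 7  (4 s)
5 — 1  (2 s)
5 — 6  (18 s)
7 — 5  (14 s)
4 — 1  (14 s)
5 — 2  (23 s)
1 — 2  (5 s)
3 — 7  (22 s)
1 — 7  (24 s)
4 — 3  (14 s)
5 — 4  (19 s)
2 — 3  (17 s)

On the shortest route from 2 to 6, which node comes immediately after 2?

Candidate routes:
2 → 1 → 5 → 3 → 6: 5+2+9+4 = 20
2 → 3 → 6: 17+4 = 21
Cheapest is 2 → 1 → 5 → 3 → 6 at 20 s.
So from 2 the first move is to 1.

1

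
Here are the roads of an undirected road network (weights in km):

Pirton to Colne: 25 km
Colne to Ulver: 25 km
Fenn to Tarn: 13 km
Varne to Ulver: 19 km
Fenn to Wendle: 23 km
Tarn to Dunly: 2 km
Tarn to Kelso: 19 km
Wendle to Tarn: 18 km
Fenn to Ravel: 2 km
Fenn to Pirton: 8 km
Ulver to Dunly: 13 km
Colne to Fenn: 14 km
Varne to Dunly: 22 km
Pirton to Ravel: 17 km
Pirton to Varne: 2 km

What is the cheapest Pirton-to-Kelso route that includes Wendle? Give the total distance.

Shortest Pirton→Wendle: Pirton → Fenn → Wendle = 31
Best Wendle to Kelso: Wendle → Tarn → Kelso costing 37
Total via Wendle: 31 + 37 = 68 km.

68 km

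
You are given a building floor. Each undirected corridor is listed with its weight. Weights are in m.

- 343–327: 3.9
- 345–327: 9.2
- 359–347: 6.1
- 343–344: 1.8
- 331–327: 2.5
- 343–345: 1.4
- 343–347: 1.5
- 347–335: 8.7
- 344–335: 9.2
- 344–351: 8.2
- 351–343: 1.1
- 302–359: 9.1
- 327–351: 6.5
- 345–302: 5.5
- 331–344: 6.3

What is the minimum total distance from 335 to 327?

14.1 m

Candidate routes:
335 - 347 - 343 - 327: 8.7+1.5+3.9 = 14.1
335 - 344 - 343 - 327: 9.2+1.8+3.9 = 14.9
335 - 347 - 343 - 351 - 327: 8.7+1.5+1.1+6.5 = 17.8
Cheapest is 335 - 347 - 343 - 327 at 14.1 m.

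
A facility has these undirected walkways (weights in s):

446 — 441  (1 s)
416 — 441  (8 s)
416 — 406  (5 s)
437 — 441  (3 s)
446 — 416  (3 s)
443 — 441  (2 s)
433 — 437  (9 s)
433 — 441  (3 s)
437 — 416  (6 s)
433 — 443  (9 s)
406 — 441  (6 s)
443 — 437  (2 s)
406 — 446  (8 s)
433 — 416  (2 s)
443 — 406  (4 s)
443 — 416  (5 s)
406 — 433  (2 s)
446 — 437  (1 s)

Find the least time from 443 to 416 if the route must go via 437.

6 s

Shortest 443→437: 443–437 = 2
Shortest 437→416: 437–446–416 = 4
Total via 437: 2 + 4 = 6 s.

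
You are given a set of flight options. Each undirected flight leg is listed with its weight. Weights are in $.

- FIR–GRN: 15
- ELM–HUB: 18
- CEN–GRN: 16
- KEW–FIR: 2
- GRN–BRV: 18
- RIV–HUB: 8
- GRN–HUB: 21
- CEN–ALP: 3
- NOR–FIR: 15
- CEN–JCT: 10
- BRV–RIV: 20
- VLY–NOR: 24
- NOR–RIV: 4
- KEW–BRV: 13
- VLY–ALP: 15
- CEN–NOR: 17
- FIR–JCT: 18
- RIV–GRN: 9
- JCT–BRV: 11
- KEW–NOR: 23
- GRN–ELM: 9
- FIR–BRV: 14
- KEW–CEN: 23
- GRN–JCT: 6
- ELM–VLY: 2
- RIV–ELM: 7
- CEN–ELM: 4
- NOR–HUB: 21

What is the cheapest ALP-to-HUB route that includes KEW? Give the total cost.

Best ALP to KEW: ALP–CEN–KEW costing 26
Shortest KEW→HUB: KEW–FIR–NOR–RIV–HUB = 29
Total via KEW: 26 + 29 = $55.

$55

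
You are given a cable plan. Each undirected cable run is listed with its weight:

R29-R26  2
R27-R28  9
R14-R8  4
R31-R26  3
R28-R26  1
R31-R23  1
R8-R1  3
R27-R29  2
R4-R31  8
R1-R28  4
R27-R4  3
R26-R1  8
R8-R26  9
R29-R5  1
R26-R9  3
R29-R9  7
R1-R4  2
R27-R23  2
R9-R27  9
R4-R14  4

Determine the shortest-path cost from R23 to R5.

Running Dijkstra from R23:
R23: 0
R31: 1  (via R23)
R27: 2  (via R23)
R26: 4  (via R31)
R29: 4  (via R27)
R28: 5  (via R26)
R5: 5  (via R29)
Shortest route: R23–R27–R29–R5 = 5.

5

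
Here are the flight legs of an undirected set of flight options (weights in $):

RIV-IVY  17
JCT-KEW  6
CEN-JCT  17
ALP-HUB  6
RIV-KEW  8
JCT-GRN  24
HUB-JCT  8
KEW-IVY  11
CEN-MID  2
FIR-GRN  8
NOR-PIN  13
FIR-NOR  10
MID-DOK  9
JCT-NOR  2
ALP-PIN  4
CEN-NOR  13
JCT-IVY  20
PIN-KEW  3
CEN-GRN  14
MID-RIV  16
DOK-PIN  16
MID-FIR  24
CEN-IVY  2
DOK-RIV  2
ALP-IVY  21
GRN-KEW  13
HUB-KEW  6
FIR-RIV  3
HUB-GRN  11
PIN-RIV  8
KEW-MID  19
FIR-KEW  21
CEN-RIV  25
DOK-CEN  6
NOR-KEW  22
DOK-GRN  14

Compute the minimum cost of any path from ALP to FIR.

$15

Running Dijkstra from ALP:
ALP: 0
PIN: 4  (via ALP)
HUB: 6  (via ALP)
KEW: 7  (via PIN)
RIV: 12  (via PIN)
JCT: 13  (via KEW)
DOK: 14  (via RIV)
FIR: 15  (via RIV)
Shortest route: ALP–PIN–RIV–FIR = $15.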